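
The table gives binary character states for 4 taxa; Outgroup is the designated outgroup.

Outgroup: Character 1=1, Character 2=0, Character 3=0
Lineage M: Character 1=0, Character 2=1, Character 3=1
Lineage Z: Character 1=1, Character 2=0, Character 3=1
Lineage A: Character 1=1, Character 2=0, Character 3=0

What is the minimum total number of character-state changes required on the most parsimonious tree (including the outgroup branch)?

3

Character polarity is set by the outgroup: the derived state is whichever differs from the outgroup's state, so for Character 1 the derived state is '0', and for the remaining characters it is '1'.
Character 1 (derived state '0') is unique to Lineage M (autapomorphy; uninformative for grouping).
Character 2 (derived state '1') is unique to Lineage M (autapomorphy; uninformative for grouping).
Character 3: derived state '1' in Lineage M and Lineage Z only — synapomorphy for {Lineage M, Lineage Z}.
Most parsimonious ingroup topology: ((Lineage M,Lineage Z),Lineage A).
Changes per character on this tree: Character 1: 1; Character 2: 1; Character 3: 1.
Total = 3.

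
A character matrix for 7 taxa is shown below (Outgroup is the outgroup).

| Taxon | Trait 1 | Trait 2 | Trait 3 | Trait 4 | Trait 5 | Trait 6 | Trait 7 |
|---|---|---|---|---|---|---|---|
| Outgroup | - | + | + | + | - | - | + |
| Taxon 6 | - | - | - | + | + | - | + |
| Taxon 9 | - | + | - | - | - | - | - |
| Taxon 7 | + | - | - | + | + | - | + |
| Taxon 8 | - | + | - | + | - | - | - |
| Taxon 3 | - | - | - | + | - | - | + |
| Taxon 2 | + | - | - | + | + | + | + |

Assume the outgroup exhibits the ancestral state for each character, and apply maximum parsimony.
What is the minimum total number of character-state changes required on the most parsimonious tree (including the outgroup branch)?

7

Character polarity is set by the outgroup: the derived state is whichever differs from the outgroup's state, so for Trait 2, Trait 3, Trait 4, Trait 7 the derived state is '-', and for the remaining characters it is '+'.
Trait 1: derived state '+' in Taxon 2 and Taxon 7 only — synapomorphy for {Taxon 2, Taxon 7}.
Only Taxon 2, Taxon 3, Taxon 6, and Taxon 7 show the derived state '-' for Trait 2, supporting them as a clade.
All ingroup taxa share the derived state '-' for Trait 3; it defines the ingroup but does not resolve relationships within it.
Trait 4 (derived state '-') is unique to Taxon 9 (autapomorphy; uninformative for grouping).
Only Taxon 2, Taxon 6, and Taxon 7 show the derived state '+' for Trait 5, supporting them as a clade.
Trait 6 (derived state '+') is unique to Taxon 2 (autapomorphy; uninformative for grouping).
Only Taxon 8 and Taxon 9 show the derived state '-' for Trait 7, supporting them as a clade.
Most parsimonious ingroup topology: (((Taxon 6,(Taxon 7,Taxon 2)),Taxon 3),(Taxon 9,Taxon 8)).
Changes per character on this tree: Trait 1: 1; Trait 2: 1; Trait 3: 1; Trait 4: 1; Trait 5: 1; Trait 6: 1; Trait 7: 1.
Total = 7.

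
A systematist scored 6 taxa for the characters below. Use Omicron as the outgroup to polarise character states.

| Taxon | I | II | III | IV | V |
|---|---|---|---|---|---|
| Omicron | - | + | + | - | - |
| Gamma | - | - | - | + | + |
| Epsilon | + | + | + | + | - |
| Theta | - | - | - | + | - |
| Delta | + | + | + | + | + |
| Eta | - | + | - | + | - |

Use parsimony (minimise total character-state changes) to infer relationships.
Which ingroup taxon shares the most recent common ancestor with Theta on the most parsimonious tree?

Gamma

Character polarity is set by the outgroup: the derived state is whichever differs from the outgroup's state, so for II, III the derived state is '-', and for the remaining characters it is '+'.
Only Delta and Epsilon show the derived state '+' for I, supporting them as a clade.
Only Gamma and Theta show the derived state '-' for II, supporting them as a clade.
III: derived state '-' in Eta, Gamma, and Theta only — synapomorphy for {Eta, Gamma, Theta}.
All ingroup taxa share the derived state '+' for IV; it defines the ingroup but does not resolve relationships within it.
V (state '+') occurs in Delta and Gamma but conflicts with the nesting implied by the other characters — most parsimoniously interpreted as homoplasy.
Most parsimonious ingroup topology: (((Gamma,Theta),Eta),(Epsilon,Delta)).
Theta and Gamma form a cherry on this tree, so they are sister taxa.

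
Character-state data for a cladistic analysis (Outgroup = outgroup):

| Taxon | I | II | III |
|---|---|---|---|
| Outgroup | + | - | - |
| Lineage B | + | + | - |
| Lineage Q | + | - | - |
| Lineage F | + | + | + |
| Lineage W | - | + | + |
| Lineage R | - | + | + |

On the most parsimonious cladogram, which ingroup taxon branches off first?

Character polarity is set by the outgroup: the derived state is whichever differs from the outgroup's state, so for I the derived state is '-', and for the remaining characters it is '+'.
Only Lineage R and Lineage W show the derived state '-' for I, supporting them as a clade.
II (derived state '+') is shared by Lineage B, Lineage F, Lineage R, and Lineage W — a synapomorphy uniting that clade.
III: derived state '+' in Lineage F, Lineage R, and Lineage W only — synapomorphy for {Lineage F, Lineage R, Lineage W}.
Most parsimonious ingroup topology: ((Lineage B,(Lineage F,(Lineage W,Lineage R))),Lineage Q).
Lineage Q is sister to the clade containing all other ingroup taxa, so it is the earliest-diverging (most basal) ingroup lineage.

Lineage Q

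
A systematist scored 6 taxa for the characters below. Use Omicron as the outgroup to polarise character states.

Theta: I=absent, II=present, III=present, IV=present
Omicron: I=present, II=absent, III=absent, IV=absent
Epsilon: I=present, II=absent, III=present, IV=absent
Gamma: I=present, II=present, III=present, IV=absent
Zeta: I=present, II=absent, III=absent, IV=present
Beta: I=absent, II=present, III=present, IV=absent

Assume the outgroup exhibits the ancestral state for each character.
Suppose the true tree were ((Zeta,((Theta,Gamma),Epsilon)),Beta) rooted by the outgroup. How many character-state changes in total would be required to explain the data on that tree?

8

Map each character onto ((Zeta,((Theta,Gamma),Epsilon)),Beta) (rooted by Omicron) and count the minimum state changes it requires (Fitch parsimony):
I: 2; II: 2; III: 2; IV: 2.
Total tree length = 8.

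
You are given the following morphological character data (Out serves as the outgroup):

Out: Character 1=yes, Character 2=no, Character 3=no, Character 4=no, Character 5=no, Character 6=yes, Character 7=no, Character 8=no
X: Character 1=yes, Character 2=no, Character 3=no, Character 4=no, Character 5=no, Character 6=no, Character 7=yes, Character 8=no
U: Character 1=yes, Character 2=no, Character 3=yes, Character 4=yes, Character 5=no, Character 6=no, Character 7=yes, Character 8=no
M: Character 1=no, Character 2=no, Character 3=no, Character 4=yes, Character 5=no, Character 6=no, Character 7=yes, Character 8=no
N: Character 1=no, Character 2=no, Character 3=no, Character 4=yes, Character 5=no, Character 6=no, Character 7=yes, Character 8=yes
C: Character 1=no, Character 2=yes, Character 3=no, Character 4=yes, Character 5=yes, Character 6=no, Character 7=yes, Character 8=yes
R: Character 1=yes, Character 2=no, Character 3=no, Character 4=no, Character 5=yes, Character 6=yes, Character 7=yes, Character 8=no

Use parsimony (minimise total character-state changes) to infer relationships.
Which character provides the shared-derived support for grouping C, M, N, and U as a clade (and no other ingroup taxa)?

Character polarity is set by the outgroup: the derived state is whichever differs from the outgroup's state, so for Character 1, Character 6 the derived state is 'no', and for the remaining characters it is 'yes'.
Character 1: derived state 'no' in C, M, and N only — synapomorphy for {C, M, N}.
Character 2: derived state 'yes' in C only — an autapomorphy, so it tells us nothing about relationships among taxa.
Character 3: derived state 'yes' in U only — an autapomorphy, so it tells us nothing about relationships among taxa.
Only C, M, N, and U show the derived state 'yes' for Character 4, supporting them as a clade.
Character 5 (state 'yes') occurs in C and R but conflicts with the nesting implied by the other characters — most parsimoniously interpreted as homoplasy.
Character 6: derived state 'no' in C, M, N, U, and X only — synapomorphy for {C, M, N, U, X}.
Character 7 (derived state 'yes') is shared by all ingroup taxa — unites the whole ingroup.
Character 8 (derived state 'yes') is shared by C and N — a synapomorphy uniting that clade.
Most parsimonious ingroup topology: ((X,(U,(M,(N,C)))),R).
The clade {C, M, N, U} is supported by Character 4: its derived state 'yes' occurs in exactly those taxa and in no other taxon (including the outgroup).

Character 4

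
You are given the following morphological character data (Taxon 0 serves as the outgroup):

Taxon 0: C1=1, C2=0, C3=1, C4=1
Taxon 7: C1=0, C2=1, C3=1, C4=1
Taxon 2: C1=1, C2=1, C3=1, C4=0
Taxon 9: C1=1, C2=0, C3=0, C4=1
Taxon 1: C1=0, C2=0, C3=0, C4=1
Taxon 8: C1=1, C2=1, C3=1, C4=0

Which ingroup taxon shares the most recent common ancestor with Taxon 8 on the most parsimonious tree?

Character polarity is set by the outgroup: the derived state is whichever differs from the outgroup's state, so for C1, C3, C4 the derived state is '0', and for the remaining characters it is '1'.
C1 (state '0') occurs in Taxon 1 and Taxon 7 but conflicts with the nesting implied by the other characters — most parsimoniously interpreted as homoplasy.
C2 (derived state '1') is shared by Taxon 2, Taxon 7, and Taxon 8 — a synapomorphy uniting that clade.
C3 (derived state '0') is shared by Taxon 1 and Taxon 9 — a synapomorphy uniting that clade.
C4 (derived state '0') is shared by Taxon 2 and Taxon 8 — a synapomorphy uniting that clade.
Most parsimonious ingroup topology: ((Taxon 7,(Taxon 2,Taxon 8)),(Taxon 9,Taxon 1)).
Taxon 8 and Taxon 2 form a cherry on this tree, so they are sister taxa.

Taxon 2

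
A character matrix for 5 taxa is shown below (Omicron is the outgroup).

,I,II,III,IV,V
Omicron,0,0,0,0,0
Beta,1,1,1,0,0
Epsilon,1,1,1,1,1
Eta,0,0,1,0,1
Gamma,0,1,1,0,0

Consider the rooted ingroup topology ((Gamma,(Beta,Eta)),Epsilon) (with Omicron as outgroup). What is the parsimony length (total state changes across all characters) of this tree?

8

Map each character onto ((Gamma,(Beta,Eta)),Epsilon) (rooted by Omicron) and count the minimum state changes it requires (Fitch parsimony):
I: 2; II: 2; III: 1; IV: 1; V: 2.
Total tree length = 8.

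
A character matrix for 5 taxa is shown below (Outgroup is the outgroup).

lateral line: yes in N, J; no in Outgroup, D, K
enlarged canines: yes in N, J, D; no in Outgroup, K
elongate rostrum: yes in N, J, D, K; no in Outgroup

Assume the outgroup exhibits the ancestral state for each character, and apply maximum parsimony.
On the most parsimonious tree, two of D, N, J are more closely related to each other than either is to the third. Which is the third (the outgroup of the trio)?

The outgroup has state 'no' for every character, so 'yes' is the derived state throughout.
lateral line: derived state 'yes' in J and N only — synapomorphy for {J, N}.
enlarged canines (derived state 'yes') is shared by D, J, and N — a synapomorphy uniting that clade.
elongate rostrum (derived state 'yes') is shared by all ingroup taxa — unites the whole ingroup.
Most parsimonious ingroup topology: (((N,J),D),K).
J and N share a more recent common ancestor with each other than either does with D, so D is the least closely related of the three.

D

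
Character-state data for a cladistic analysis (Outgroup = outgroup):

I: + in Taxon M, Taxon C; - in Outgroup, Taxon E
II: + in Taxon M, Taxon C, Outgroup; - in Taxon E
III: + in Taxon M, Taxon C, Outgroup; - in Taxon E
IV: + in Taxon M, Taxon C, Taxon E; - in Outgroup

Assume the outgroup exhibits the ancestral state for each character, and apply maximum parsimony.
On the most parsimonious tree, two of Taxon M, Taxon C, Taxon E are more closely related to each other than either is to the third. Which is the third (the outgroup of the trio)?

Taxon E

Character polarity is set by the outgroup: the derived state is whichever differs from the outgroup's state, so for II, III the derived state is '-', and for the remaining characters it is '+'.
Only Taxon C and Taxon M show the derived state '+' for I, supporting them as a clade.
II: derived state '-' in Taxon E only — an autapomorphy, so it tells us nothing about relationships among taxa.
III: derived state '-' in Taxon E only — an autapomorphy, so it tells us nothing about relationships among taxa.
All ingroup taxa share the derived state '+' for IV; it defines the ingroup but does not resolve relationships within it.
Most parsimonious ingroup topology: ((Taxon C,Taxon M),Taxon E).
Taxon C and Taxon M share a more recent common ancestor with each other than either does with Taxon E, so Taxon E is the least closely related of the three.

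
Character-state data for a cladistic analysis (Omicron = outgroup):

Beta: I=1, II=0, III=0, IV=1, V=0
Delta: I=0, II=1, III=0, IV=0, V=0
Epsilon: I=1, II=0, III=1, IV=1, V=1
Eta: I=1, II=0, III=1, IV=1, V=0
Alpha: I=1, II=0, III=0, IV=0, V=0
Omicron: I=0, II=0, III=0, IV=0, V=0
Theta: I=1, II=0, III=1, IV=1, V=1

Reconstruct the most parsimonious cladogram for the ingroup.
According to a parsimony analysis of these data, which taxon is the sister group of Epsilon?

The outgroup has state '0' for every character, so '1' is the derived state throughout.
Only Alpha, Beta, Epsilon, Eta, and Theta show the derived state '1' for I, supporting them as a clade.
II (derived state '1') is unique to Delta (autapomorphy; uninformative for grouping).
III (derived state '1') is shared by Epsilon, Eta, and Theta — a synapomorphy uniting that clade.
IV: derived state '1' in Beta, Epsilon, Eta, and Theta only — synapomorphy for {Beta, Epsilon, Eta, Theta}.
Only Epsilon and Theta show the derived state '1' for V, supporting them as a clade.
Most parsimonious ingroup topology: ((((Eta,(Theta,Epsilon)),Beta),Alpha),Delta).
Epsilon and Theta form a cherry on this tree, so they are sister taxa.

Theta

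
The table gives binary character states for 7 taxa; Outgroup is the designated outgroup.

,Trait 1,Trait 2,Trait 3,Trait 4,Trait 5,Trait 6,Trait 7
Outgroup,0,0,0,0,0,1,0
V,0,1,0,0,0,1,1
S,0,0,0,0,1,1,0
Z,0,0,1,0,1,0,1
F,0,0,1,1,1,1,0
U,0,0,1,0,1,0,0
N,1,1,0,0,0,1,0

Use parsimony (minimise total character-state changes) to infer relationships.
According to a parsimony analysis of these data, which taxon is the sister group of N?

V

Character polarity is set by the outgroup: the derived state is whichever differs from the outgroup's state, so for Trait 6 the derived state is '0', and for the remaining characters it is '1'.
Trait 1 (derived state '1') is unique to N (autapomorphy; uninformative for grouping).
Only N and V show the derived state '1' for Trait 2, supporting them as a clade.
Only F, U, and Z show the derived state '1' for Trait 3, supporting them as a clade.
Trait 4: derived state '1' in F only — an autapomorphy, so it tells us nothing about relationships among taxa.
Trait 5: derived state '1' in F, S, U, and Z only — synapomorphy for {F, S, U, Z}.
Trait 6: derived state '0' in U and Z only — synapomorphy for {U, Z}.
Trait 7 (state '1') occurs in V and Z but conflicts with the nesting implied by the other characters — most parsimoniously interpreted as homoplasy.
Most parsimonious ingroup topology: ((V,N),(S,((Z,U),F))).
N and V form a cherry on this tree, so they are sister taxa.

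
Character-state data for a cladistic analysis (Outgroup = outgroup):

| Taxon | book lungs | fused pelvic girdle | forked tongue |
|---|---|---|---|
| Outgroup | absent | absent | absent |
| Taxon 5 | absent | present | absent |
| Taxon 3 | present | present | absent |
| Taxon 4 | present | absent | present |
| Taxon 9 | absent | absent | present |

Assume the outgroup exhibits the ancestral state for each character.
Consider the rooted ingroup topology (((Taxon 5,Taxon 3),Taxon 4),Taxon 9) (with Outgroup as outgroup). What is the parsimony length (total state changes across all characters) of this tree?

Map each character onto (((Taxon 5,Taxon 3),Taxon 4),Taxon 9) (rooted by Outgroup) and count the minimum state changes it requires (Fitch parsimony):
book lungs: 2; fused pelvic girdle: 1; forked tongue: 2.
Total tree length = 5.

5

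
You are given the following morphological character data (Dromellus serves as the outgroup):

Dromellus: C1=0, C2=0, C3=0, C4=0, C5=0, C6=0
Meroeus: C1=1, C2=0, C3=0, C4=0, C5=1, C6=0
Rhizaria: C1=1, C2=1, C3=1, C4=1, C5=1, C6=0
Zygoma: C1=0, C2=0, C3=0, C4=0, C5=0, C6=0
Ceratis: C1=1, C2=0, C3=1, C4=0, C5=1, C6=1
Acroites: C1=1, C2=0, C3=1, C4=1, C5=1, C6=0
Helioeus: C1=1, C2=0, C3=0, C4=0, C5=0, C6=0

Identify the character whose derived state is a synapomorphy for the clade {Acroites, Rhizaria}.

The outgroup has state '0' for every character, so '1' is the derived state throughout.
Only Acroites, Ceratis, Helioeus, Meroeus, and Rhizaria show the derived state '1' for C1, supporting them as a clade.
C2: derived state '1' in Rhizaria only — an autapomorphy, so it tells us nothing about relationships among taxa.
C3: derived state '1' in Acroites, Ceratis, and Rhizaria only — synapomorphy for {Acroites, Ceratis, Rhizaria}.
C4 (derived state '1') is shared by Acroites and Rhizaria — a synapomorphy uniting that clade.
Only Acroites, Ceratis, Meroeus, and Rhizaria show the derived state '1' for C5, supporting them as a clade.
C6: derived state '1' in Ceratis only — an autapomorphy, so it tells us nothing about relationships among taxa.
Most parsimonious ingroup topology: (((Meroeus,((Rhizaria,Acroites),Ceratis)),Helioeus),Zygoma).
The clade {Acroites, Rhizaria} is supported by C4: its derived state '1' occurs in exactly those taxa and in no other taxon (including the outgroup).

C4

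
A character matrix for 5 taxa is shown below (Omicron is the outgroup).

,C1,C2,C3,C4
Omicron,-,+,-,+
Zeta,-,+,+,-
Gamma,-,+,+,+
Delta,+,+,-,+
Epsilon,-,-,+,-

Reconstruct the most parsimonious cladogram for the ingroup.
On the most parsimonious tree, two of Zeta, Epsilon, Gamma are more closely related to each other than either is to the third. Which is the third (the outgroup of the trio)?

Gamma

Character polarity is set by the outgroup: the derived state is whichever differs from the outgroup's state, so for C2, C4 the derived state is '-', and for the remaining characters it is '+'.
C1: derived state '+' in Delta only — an autapomorphy, so it tells us nothing about relationships among taxa.
C2: derived state '-' in Epsilon only — an autapomorphy, so it tells us nothing about relationships among taxa.
C3: derived state '+' in Epsilon, Gamma, and Zeta only — synapomorphy for {Epsilon, Gamma, Zeta}.
C4 (derived state '-') is shared by Epsilon and Zeta — a synapomorphy uniting that clade.
Most parsimonious ingroup topology: (((Zeta,Epsilon),Gamma),Delta).
Epsilon and Zeta share a more recent common ancestor with each other than either does with Gamma, so Gamma is the least closely related of the three.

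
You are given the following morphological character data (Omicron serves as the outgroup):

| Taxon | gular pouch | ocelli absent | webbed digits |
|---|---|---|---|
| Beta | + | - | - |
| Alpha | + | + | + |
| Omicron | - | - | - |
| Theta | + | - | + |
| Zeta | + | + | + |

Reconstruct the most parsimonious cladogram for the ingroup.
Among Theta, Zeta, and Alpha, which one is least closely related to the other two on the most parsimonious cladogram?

The outgroup has state '-' for every character, so '+' is the derived state throughout.
gular pouch (derived state '+') is shared by all ingroup taxa — unites the whole ingroup.
ocelli absent (derived state '+') is shared by Alpha and Zeta — a synapomorphy uniting that clade.
webbed digits: derived state '+' in Alpha, Theta, and Zeta only — synapomorphy for {Alpha, Theta, Zeta}.
Most parsimonious ingroup topology: (((Zeta,Alpha),Theta),Beta).
Zeta and Alpha share a more recent common ancestor with each other than either does with Theta, so Theta is the least closely related of the three.

Theta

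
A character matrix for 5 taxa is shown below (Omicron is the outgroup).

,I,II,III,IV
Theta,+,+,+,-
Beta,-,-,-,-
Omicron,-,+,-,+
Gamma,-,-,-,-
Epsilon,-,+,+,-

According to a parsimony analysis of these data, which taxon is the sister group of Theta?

Character polarity is set by the outgroup: the derived state is whichever differs from the outgroup's state, so for II, IV the derived state is '-', and for the remaining characters it is '+'.
I (derived state '+') is unique to Theta (autapomorphy; uninformative for grouping).
II (derived state '-') is shared by Beta and Gamma — a synapomorphy uniting that clade.
Only Epsilon and Theta show the derived state '+' for III, supporting them as a clade.
All ingroup taxa share the derived state '-' for IV; it defines the ingroup but does not resolve relationships within it.
Most parsimonious ingroup topology: ((Theta,Epsilon),(Gamma,Beta)).
Theta and Epsilon form a cherry on this tree, so they are sister taxa.

Epsilon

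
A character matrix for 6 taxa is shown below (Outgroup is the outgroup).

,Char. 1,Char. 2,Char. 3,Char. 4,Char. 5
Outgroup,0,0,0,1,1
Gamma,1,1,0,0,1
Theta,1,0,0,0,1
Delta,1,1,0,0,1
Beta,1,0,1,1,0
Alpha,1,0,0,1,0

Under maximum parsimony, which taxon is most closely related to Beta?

Character polarity is set by the outgroup: the derived state is whichever differs from the outgroup's state, so for Char. 4, Char. 5 the derived state is '0', and for the remaining characters it is '1'.
Char. 1 (derived state '1') is shared by all ingroup taxa — unites the whole ingroup.
Char. 2: derived state '1' in Delta and Gamma only — synapomorphy for {Delta, Gamma}.
Char. 3: derived state '1' in Beta only — an autapomorphy, so it tells us nothing about relationships among taxa.
Only Delta, Gamma, and Theta show the derived state '0' for Char. 4, supporting them as a clade.
Char. 5: derived state '0' in Alpha and Beta only — synapomorphy for {Alpha, Beta}.
Most parsimonious ingroup topology: (((Gamma,Delta),Theta),(Beta,Alpha)).
Beta and Alpha form a cherry on this tree, so they are sister taxa.

Alpha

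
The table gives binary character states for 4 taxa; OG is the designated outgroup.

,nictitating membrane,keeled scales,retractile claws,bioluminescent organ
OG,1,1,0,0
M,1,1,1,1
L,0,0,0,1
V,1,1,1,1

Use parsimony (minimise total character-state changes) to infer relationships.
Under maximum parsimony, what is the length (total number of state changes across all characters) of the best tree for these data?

4

Character polarity is set by the outgroup: the derived state is whichever differs from the outgroup's state, so for nictitating membrane, keeled scales the derived state is '0', and for the remaining characters it is '1'.
nictitating membrane: derived state '0' in L only — an autapomorphy, so it tells us nothing about relationships among taxa.
keeled scales (derived state '0') is unique to L (autapomorphy; uninformative for grouping).
Only M and V show the derived state '1' for retractile claws, supporting them as a clade.
bioluminescent organ (derived state '1') is shared by all ingroup taxa — unites the whole ingroup.
Most parsimonious ingroup topology: ((M,V),L).
Changes per character on this tree: nictitating membrane: 1; keeled scales: 1; retractile claws: 1; bioluminescent organ: 1.
Total = 4.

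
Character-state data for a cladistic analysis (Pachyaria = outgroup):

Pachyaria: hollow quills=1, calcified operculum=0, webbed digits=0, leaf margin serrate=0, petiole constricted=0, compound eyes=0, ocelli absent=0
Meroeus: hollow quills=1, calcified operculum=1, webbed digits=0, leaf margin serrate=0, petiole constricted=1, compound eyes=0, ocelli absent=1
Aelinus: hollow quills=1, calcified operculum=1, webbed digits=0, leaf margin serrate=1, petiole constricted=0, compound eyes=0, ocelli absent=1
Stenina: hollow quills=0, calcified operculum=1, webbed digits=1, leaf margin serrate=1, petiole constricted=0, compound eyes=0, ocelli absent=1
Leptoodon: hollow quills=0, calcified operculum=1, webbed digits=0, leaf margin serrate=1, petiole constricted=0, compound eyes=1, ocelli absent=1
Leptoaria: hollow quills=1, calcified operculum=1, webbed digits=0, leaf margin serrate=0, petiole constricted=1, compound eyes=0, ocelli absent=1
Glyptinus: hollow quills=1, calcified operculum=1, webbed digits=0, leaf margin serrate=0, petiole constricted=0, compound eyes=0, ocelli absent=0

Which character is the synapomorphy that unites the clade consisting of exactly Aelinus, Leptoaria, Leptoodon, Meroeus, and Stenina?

ocelli absent

Character polarity is set by the outgroup: the derived state is whichever differs from the outgroup's state, so for hollow quills the derived state is '0', and for the remaining characters it is '1'.
hollow quills (derived state '0') is shared by Leptoodon and Stenina — a synapomorphy uniting that clade.
calcified operculum (derived state '1') is shared by all ingroup taxa — unites the whole ingroup.
webbed digits (derived state '1') is unique to Stenina (autapomorphy; uninformative for grouping).
leaf margin serrate (derived state '1') is shared by Aelinus, Leptoodon, and Stenina — a synapomorphy uniting that clade.
Only Leptoaria and Meroeus show the derived state '1' for petiole constricted, supporting them as a clade.
compound eyes (derived state '1') is unique to Leptoodon (autapomorphy; uninformative for grouping).
ocelli absent (derived state '1') is shared by Aelinus, Leptoaria, Leptoodon, Meroeus, and Stenina — a synapomorphy uniting that clade.
Most parsimonious ingroup topology: (((Meroeus,Leptoaria),(Aelinus,(Stenina,Leptoodon))),Glyptinus).
The clade {Aelinus, Leptoaria, Leptoodon, Meroeus, Stenina} is supported by ocelli absent: its derived state '1' occurs in exactly those taxa and in no other taxon (including the outgroup).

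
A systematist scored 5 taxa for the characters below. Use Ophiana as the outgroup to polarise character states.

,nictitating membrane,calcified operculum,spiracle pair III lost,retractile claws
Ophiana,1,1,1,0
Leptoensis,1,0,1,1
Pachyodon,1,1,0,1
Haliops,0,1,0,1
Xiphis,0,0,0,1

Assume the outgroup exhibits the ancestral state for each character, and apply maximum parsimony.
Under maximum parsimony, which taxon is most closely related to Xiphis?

Character polarity is set by the outgroup: the derived state is whichever differs from the outgroup's state, so for nictitating membrane, calcified operculum, spiracle pair III lost the derived state is '0', and for the remaining characters it is '1'.
Only Haliops and Xiphis show the derived state '0' for nictitating membrane, supporting them as a clade.
calcified operculum (state '0') occurs in Leptoensis and Xiphis but conflicts with the nesting implied by the other characters — most parsimoniously interpreted as homoplasy.
spiracle pair III lost: derived state '0' in Haliops, Pachyodon, and Xiphis only — synapomorphy for {Haliops, Pachyodon, Xiphis}.
retractile claws (derived state '1') is shared by all ingroup taxa — unites the whole ingroup.
Most parsimonious ingroup topology: (Leptoensis,(Pachyodon,(Haliops,Xiphis))).
Xiphis and Haliops form a cherry on this tree, so they are sister taxa.

Haliops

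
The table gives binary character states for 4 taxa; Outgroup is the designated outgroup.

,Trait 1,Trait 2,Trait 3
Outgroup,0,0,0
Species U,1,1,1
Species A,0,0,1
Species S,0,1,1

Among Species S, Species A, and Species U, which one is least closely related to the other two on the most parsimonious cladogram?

Species A

The outgroup has state '0' for every character, so '1' is the derived state throughout.
Trait 1: derived state '1' in Species U only — an autapomorphy, so it tells us nothing about relationships among taxa.
Trait 2: derived state '1' in Species S and Species U only — synapomorphy for {Species S, Species U}.
Trait 3 (derived state '1') is shared by all ingroup taxa — unites the whole ingroup.
Most parsimonious ingroup topology: ((Species U,Species S),Species A).
Species S and Species U share a more recent common ancestor with each other than either does with Species A, so Species A is the least closely related of the three.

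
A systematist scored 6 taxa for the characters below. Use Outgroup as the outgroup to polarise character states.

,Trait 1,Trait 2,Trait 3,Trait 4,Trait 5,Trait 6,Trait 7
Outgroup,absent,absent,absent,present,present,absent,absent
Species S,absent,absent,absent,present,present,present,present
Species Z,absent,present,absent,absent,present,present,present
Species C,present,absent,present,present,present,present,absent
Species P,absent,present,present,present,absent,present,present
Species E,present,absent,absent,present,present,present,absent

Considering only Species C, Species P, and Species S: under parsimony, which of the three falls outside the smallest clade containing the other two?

Character polarity is set by the outgroup: the derived state is whichever differs from the outgroup's state, so for Trait 4, Trait 5 the derived state is 'absent', and for the remaining characters it is 'present'.
Only Species C and Species E show the derived state 'present' for Trait 1, supporting them as a clade.
Trait 2 (derived state 'present') is shared by Species P and Species Z — a synapomorphy uniting that clade.
Trait 3 groups Species C and Species P, which is incompatible with the clades supported by the remaining characters; treating it as convergent (homoplasy) costs fewer steps than any alternative tree.
Trait 4 (derived state 'absent') is unique to Species Z (autapomorphy; uninformative for grouping).
Trait 5 (derived state 'absent') is unique to Species P (autapomorphy; uninformative for grouping).
Trait 6 (derived state 'present') is shared by all ingroup taxa — unites the whole ingroup.
Only Species P, Species S, and Species Z show the derived state 'present' for Trait 7, supporting them as a clade.
Most parsimonious ingroup topology: ((Species S,(Species Z,Species P)),(Species C,Species E)).
Species S and Species P share a more recent common ancestor with each other than either does with Species C, so Species C is the least closely related of the three.

Species C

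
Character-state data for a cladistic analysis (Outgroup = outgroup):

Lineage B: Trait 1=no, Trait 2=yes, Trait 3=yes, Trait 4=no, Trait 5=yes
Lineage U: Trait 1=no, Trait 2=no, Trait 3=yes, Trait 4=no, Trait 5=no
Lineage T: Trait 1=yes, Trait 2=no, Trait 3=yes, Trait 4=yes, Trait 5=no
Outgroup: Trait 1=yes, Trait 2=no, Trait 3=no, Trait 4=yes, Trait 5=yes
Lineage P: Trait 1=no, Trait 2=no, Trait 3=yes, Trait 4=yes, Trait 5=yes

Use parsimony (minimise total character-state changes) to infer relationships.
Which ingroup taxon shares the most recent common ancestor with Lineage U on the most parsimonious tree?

Lineage B

Character polarity is set by the outgroup: the derived state is whichever differs from the outgroup's state, so for Trait 1, Trait 4, Trait 5 the derived state is 'no', and for the remaining characters it is 'yes'.
Only Lineage B, Lineage P, and Lineage U show the derived state 'no' for Trait 1, supporting them as a clade.
Trait 2 (derived state 'yes') is unique to Lineage B (autapomorphy; uninformative for grouping).
All ingroup taxa share the derived state 'yes' for Trait 3; it defines the ingroup but does not resolve relationships within it.
Trait 4: derived state 'no' in Lineage B and Lineage U only — synapomorphy for {Lineage B, Lineage U}.
Trait 5 groups Lineage T and Lineage U, which is incompatible with the clades supported by the remaining characters; treating it as convergent (homoplasy) costs fewer steps than any alternative tree.
Most parsimonious ingroup topology: ((Lineage P,(Lineage B,Lineage U)),Lineage T).
Lineage U and Lineage B form a cherry on this tree, so they are sister taxa.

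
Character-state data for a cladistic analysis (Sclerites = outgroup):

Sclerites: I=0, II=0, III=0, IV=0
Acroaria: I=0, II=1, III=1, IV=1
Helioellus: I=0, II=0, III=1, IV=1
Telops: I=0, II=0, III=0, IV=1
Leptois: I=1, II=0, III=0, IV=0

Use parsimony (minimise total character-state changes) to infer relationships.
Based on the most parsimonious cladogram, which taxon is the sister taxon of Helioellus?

The outgroup has state '0' for every character, so '1' is the derived state throughout.
I (derived state '1') is unique to Leptois (autapomorphy; uninformative for grouping).
II: derived state '1' in Acroaria only — an autapomorphy, so it tells us nothing about relationships among taxa.
III (derived state '1') is shared by Acroaria and Helioellus — a synapomorphy uniting that clade.
IV: derived state '1' in Acroaria, Helioellus, and Telops only — synapomorphy for {Acroaria, Helioellus, Telops}.
Most parsimonious ingroup topology: (((Acroaria,Helioellus),Telops),Leptois).
Helioellus and Acroaria form a cherry on this tree, so they are sister taxa.

Acroaria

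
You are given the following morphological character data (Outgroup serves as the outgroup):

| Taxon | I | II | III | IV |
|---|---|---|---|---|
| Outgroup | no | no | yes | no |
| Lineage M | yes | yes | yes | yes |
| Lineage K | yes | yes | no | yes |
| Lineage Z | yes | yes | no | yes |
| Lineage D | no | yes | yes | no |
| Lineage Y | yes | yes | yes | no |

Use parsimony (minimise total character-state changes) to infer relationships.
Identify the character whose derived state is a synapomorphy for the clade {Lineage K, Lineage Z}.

Character polarity is set by the outgroup: the derived state is whichever differs from the outgroup's state, so for III the derived state is 'no', and for the remaining characters it is 'yes'.
Only Lineage K, Lineage M, Lineage Y, and Lineage Z show the derived state 'yes' for I, supporting them as a clade.
II (derived state 'yes') is shared by all ingroup taxa — unites the whole ingroup.
III (derived state 'no') is shared by Lineage K and Lineage Z — a synapomorphy uniting that clade.
IV (derived state 'yes') is shared by Lineage K, Lineage M, and Lineage Z — a synapomorphy uniting that clade.
Most parsimonious ingroup topology: (((Lineage M,(Lineage K,Lineage Z)),Lineage Y),Lineage D).
The clade {Lineage K, Lineage Z} is supported by III: its derived state 'no' occurs in exactly those taxa and in no other taxon (including the outgroup).

III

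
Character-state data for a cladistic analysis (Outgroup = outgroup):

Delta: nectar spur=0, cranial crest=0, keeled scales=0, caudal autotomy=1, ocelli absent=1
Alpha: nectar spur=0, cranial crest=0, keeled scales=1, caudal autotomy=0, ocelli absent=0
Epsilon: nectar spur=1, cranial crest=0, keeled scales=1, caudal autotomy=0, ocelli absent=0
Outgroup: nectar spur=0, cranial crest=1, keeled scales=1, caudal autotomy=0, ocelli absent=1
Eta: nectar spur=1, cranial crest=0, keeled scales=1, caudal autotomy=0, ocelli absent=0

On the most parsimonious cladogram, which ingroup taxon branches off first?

Delta

Character polarity is set by the outgroup: the derived state is whichever differs from the outgroup's state, so for cranial crest, keeled scales, ocelli absent the derived state is '0', and for the remaining characters it is '1'.
nectar spur (derived state '1') is shared by Epsilon and Eta — a synapomorphy uniting that clade.
cranial crest (derived state '0') is shared by all ingroup taxa — unites the whole ingroup.
keeled scales (derived state '0') is unique to Delta (autapomorphy; uninformative for grouping).
caudal autotomy: derived state '1' in Delta only — an autapomorphy, so it tells us nothing about relationships among taxa.
ocelli absent (derived state '0') is shared by Alpha, Epsilon, and Eta — a synapomorphy uniting that clade.
Most parsimonious ingroup topology: (Delta,((Eta,Epsilon),Alpha)).
Delta is sister to the clade containing all other ingroup taxa, so it is the earliest-diverging (most basal) ingroup lineage.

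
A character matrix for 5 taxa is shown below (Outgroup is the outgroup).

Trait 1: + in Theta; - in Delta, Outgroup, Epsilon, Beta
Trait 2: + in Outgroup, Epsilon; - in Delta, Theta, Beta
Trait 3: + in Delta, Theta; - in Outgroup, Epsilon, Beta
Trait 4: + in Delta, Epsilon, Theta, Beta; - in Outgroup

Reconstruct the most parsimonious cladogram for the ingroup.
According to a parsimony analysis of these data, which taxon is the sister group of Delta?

Theta

Character polarity is set by the outgroup: the derived state is whichever differs from the outgroup's state, so for Trait 2 the derived state is '-', and for the remaining characters it is '+'.
Trait 1 (derived state '+') is unique to Theta (autapomorphy; uninformative for grouping).
Only Beta, Delta, and Theta show the derived state '-' for Trait 2, supporting them as a clade.
Trait 3 (derived state '+') is shared by Delta and Theta — a synapomorphy uniting that clade.
Trait 4 (derived state '+') is shared by all ingroup taxa — unites the whole ingroup.
Most parsimonious ingroup topology: ((Beta,(Delta,Theta)),Epsilon).
Delta and Theta form a cherry on this tree, so they are sister taxa.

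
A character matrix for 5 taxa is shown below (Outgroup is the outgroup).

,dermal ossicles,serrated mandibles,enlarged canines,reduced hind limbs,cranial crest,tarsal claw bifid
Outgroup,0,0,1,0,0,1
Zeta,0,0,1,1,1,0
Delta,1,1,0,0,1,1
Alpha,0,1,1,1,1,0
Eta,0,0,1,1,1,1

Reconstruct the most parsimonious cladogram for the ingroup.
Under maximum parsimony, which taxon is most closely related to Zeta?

Alpha

Character polarity is set by the outgroup: the derived state is whichever differs from the outgroup's state, so for enlarged canines, tarsal claw bifid the derived state is '0', and for the remaining characters it is '1'.
dermal ossicles: derived state '1' in Delta only — an autapomorphy, so it tells us nothing about relationships among taxa.
serrated mandibles groups Alpha and Delta, which is incompatible with the clades supported by the remaining characters; treating it as convergent (homoplasy) costs fewer steps than any alternative tree.
enlarged canines (derived state '0') is unique to Delta (autapomorphy; uninformative for grouping).
reduced hind limbs: derived state '1' in Alpha, Eta, and Zeta only — synapomorphy for {Alpha, Eta, Zeta}.
All ingroup taxa share the derived state '1' for cranial crest; it defines the ingroup but does not resolve relationships within it.
tarsal claw bifid: derived state '0' in Alpha and Zeta only — synapomorphy for {Alpha, Zeta}.
Most parsimonious ingroup topology: (((Zeta,Alpha),Eta),Delta).
Zeta and Alpha form a cherry on this tree, so they are sister taxa.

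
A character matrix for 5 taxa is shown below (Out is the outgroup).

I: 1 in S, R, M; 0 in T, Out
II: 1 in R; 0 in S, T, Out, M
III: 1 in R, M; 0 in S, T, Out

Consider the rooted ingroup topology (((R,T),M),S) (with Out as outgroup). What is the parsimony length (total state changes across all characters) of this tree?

5

Map each character onto (((R,T),M),S) (rooted by Out) and count the minimum state changes it requires (Fitch parsimony):
I: 2; II: 1; III: 2.
Total tree length = 5.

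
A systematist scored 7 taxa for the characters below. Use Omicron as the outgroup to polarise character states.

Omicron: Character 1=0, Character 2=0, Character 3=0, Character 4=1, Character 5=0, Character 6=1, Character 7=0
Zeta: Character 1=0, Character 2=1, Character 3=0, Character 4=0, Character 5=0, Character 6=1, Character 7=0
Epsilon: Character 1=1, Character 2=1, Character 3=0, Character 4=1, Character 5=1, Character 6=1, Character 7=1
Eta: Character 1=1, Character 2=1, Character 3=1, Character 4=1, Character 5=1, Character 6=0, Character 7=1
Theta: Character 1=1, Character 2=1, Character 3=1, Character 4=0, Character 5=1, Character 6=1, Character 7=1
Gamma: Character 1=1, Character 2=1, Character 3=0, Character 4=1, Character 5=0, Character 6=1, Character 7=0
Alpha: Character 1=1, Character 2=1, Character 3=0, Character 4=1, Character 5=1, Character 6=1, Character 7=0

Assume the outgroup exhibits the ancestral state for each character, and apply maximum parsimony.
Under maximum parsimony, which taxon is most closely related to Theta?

Eta

Character polarity is set by the outgroup: the derived state is whichever differs from the outgroup's state, so for Character 4, Character 6 the derived state is '0', and for the remaining characters it is '1'.
Character 1 (derived state '1') is shared by Alpha, Epsilon, Eta, Gamma, and Theta — a synapomorphy uniting that clade.
All ingroup taxa share the derived state '1' for Character 2; it defines the ingroup but does not resolve relationships within it.
Character 3: derived state '1' in Eta and Theta only — synapomorphy for {Eta, Theta}.
Character 4 groups Theta and Zeta, which is incompatible with the clades supported by the remaining characters; treating it as convergent (homoplasy) costs fewer steps than any alternative tree.
Only Alpha, Epsilon, Eta, and Theta show the derived state '1' for Character 5, supporting them as a clade.
Character 6: derived state '0' in Eta only — an autapomorphy, so it tells us nothing about relationships among taxa.
Character 7: derived state '1' in Epsilon, Eta, and Theta only — synapomorphy for {Epsilon, Eta, Theta}.
Most parsimonious ingroup topology: (Zeta,(((Epsilon,(Eta,Theta)),Alpha),Gamma)).
Theta and Eta form a cherry on this tree, so they are sister taxa.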